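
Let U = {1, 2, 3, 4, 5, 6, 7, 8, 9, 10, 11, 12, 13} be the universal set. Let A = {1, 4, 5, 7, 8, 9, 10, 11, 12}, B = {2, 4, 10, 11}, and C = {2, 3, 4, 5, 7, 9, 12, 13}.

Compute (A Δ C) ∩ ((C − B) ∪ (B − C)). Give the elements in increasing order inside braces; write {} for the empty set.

A Δ C = {1, 2, 3, 8, 10, 11, 13}
C − B = {3, 5, 7, 9, 12, 13}
B − C = {10, 11}
(C − B) ∪ (B − C) = {3, 5, 7, 9, 10, 11, 12, 13}
(A Δ C) ∩ ((C − B) ∪ (B − C)) = {3, 10, 11, 13}

{3, 10, 11, 13}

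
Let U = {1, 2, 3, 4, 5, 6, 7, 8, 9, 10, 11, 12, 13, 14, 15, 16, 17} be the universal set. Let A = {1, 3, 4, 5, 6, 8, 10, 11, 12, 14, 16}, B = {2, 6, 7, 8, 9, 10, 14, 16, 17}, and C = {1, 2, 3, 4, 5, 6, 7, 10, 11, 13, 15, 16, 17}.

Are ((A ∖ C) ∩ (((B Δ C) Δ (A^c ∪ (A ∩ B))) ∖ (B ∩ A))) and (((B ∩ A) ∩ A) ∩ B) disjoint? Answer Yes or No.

A ∖ C = {8, 12, 14}
B Δ C = {1, 3, 4, 5, 8, 9, 11, 13, 14, 15}
A^c = {2, 7, 9, 13, 15, 17}
A ∩ B = {6, 8, 10, 14, 16}
A^c ∪ (A ∩ B) = {2, 6, 7, 8, 9, 10, 13, 14, 15, 16, 17}
(B Δ C) Δ (A^c ∪ (A ∩ B)) = {1, 2, 3, 4, 5, 6, 7, 10, 11, 16, 17}
B ∩ A = {6, 8, 10, 14, 16}
((B Δ C) Δ (A^c ∪ (A ∩ B))) ∖ (B ∩ A) = {1, 2, 3, 4, 5, 7, 11, 17}
(A ∖ C) ∩ (((B Δ C) Δ (A^c ∪ (A ∩ B))) ∖ (B ∩ A)) = {}
(B ∩ A) ∩ A = {6, 8, 10, 14, 16}
((B ∩ A) ∩ A) ∩ B = {6, 8, 10, 14, 16}
{} and {6, 8, 10, 14, 16} share no elements.

Yes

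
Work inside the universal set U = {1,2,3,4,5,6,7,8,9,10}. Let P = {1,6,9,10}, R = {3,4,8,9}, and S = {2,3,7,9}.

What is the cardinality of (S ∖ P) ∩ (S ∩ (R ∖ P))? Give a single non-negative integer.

S ∖ P = {2,3,7}
R ∖ P = {3,4,8}
S ∩ (R ∖ P) = {3}
(S ∖ P) ∩ (S ∩ (R ∖ P)) = {3}
|(S ∖ P) ∩ (S ∩ (R ∖ P))| = 1

1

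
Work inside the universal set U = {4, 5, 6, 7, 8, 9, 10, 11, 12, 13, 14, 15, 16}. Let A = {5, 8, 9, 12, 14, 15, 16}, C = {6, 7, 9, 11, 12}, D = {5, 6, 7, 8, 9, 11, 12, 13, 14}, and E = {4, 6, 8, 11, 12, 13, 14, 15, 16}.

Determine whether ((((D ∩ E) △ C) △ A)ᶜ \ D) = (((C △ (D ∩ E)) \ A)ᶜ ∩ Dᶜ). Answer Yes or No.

No

D ∩ E = {6, 8, 11, 12, 13, 14}
(D ∩ E) △ C = {7, 8, 9, 13, 14}
((D ∩ E) △ C) △ A = {5, 7, 12, 13, 15, 16}
(((D ∩ E) △ C) △ A)ᶜ = {4, 6, 8, 9, 10, 11, 14}
(((D ∩ E) △ C) △ A)ᶜ \ D = {4, 10}
C △ (D ∩ E) = {7, 8, 9, 13, 14}
(C △ (D ∩ E)) \ A = {7, 13}
((C △ (D ∩ E)) \ A)ᶜ = {4, 5, 6, 8, 9, 10, 11, 12, 14, 15, 16}
Dᶜ = {4, 10, 15, 16}
((C △ (D ∩ E)) \ A)ᶜ ∩ Dᶜ = {4, 10, 15, 16}
15 ∈ ((C △ (D ∩ E)) \ A)ᶜ ∩ Dᶜ but 15 ∉ (((D ∩ E) △ C) △ A)ᶜ \ D, so they differ.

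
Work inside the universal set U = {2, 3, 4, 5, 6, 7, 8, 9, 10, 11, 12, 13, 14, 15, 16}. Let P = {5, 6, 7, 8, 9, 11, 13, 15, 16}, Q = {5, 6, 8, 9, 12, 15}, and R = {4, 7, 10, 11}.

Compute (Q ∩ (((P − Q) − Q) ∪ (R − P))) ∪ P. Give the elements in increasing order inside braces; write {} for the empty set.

P − Q = {7, 11, 13, 16}
(P − Q) − Q = {7, 11, 13, 16}
R − P = {4, 10}
((P − Q) − Q) ∪ (R − P) = {4, 7, 10, 11, 13, 16}
Q ∩ (((P − Q) − Q) ∪ (R − P)) = {}
(Q ∩ (((P − Q) − Q) ∪ (R − P))) ∪ P = {5, 6, 7, 8, 9, 11, 13, 15, 16}

{5, 6, 7, 8, 9, 11, 13, 15, 16}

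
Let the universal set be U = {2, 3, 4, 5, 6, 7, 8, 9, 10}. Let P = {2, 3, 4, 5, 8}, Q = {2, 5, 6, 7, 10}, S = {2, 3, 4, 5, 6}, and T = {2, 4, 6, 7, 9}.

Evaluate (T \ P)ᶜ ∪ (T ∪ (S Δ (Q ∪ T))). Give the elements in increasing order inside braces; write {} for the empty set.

{2, 3, 4, 5, 6, 7, 8, 9, 10}

T \ P = {6, 7, 9}
(T \ P)ᶜ = {2, 3, 4, 5, 8, 10}
Q ∪ T = {2, 4, 5, 6, 7, 9, 10}
S Δ (Q ∪ T) = {3, 7, 9, 10}
T ∪ (S Δ (Q ∪ T)) = {2, 3, 4, 6, 7, 9, 10}
(T \ P)ᶜ ∪ (T ∪ (S Δ (Q ∪ T))) = {2, 3, 4, 5, 6, 7, 8, 9, 10}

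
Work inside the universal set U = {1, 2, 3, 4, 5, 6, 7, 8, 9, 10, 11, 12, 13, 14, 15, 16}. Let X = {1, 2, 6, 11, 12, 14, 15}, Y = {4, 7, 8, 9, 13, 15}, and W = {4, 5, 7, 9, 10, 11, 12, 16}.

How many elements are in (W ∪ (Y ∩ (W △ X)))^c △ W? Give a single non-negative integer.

15

W △ X = {1, 2, 4, 5, 6, 7, 9, 10, 14, 15, 16}
Y ∩ (W △ X) = {4, 7, 9, 15}
W ∪ (Y ∩ (W △ X)) = {4, 5, 7, 9, 10, 11, 12, 15, 16}
(W ∪ (Y ∩ (W △ X)))^c = {1, 2, 3, 6, 8, 13, 14}
(W ∪ (Y ∩ (W △ X)))^c △ W = {1, 2, 3, 4, 5, 6, 7, 8, 9, 10, 11, 12, 13, 14, 16}
|(W ∪ (Y ∩ (W △ X)))^c △ W| = 15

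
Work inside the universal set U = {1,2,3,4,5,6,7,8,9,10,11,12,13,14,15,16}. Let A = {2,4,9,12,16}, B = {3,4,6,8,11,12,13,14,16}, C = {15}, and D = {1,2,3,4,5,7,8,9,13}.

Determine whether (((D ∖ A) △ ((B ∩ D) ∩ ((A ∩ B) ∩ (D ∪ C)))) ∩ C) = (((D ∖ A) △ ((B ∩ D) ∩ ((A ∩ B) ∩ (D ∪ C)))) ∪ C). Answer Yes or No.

No

D ∖ A = {1,3,5,7,8,13}
B ∩ D = {3,4,8,13}
A ∩ B = {4,12,16}
D ∪ C = {1,2,3,4,5,7,8,9,13,15}
(A ∩ B) ∩ (D ∪ C) = {4}
(B ∩ D) ∩ ((A ∩ B) ∩ (D ∪ C)) = {4}
(D ∖ A) △ ((B ∩ D) ∩ ((A ∩ B) ∩ (D ∪ C))) = {1,3,4,5,7,8,13}
((D ∖ A) △ ((B ∩ D) ∩ ((A ∩ B) ∩ (D ∪ C)))) ∩ C = {}
((D ∖ A) △ ((B ∩ D) ∩ ((A ∩ B) ∩ (D ∪ C)))) ∪ C = {1,3,4,5,7,8,13,15}
1 ∈ ((D ∖ A) △ ((B ∩ D) ∩ ((A ∩ B) ∩ (D ∪ C)))) ∪ C but 1 ∉ ((D ∖ A) △ ((B ∩ D) ∩ ((A ∩ B) ∩ (D ∪ C)))) ∩ C, so they differ.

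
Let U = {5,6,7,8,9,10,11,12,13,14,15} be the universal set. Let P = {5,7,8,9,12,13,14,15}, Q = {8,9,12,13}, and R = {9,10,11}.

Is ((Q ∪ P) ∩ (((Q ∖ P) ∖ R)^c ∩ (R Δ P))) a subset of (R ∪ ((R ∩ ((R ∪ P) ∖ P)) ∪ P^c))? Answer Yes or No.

No

Q ∪ P = {5,7,8,9,12,13,14,15}
Q ∖ P = {}
(Q ∖ P) ∖ R = {}
((Q ∖ P) ∖ R)^c = {5,6,7,8,9,10,11,12,13,14,15}
R Δ P = {5,7,8,10,11,12,13,14,15}
((Q ∖ P) ∖ R)^c ∩ (R Δ P) = {5,7,8,10,11,12,13,14,15}
(Q ∪ P) ∩ (((Q ∖ P) ∖ R)^c ∩ (R Δ P)) = {5,7,8,12,13,14,15}
R ∪ P = {5,7,8,9,10,11,12,13,14,15}
(R ∪ P) ∖ P = {10,11}
R ∩ ((R ∪ P) ∖ P) = {10,11}
P^c = {6,10,11}
(R ∩ ((R ∪ P) ∖ P)) ∪ P^c = {6,10,11}
R ∪ ((R ∩ ((R ∪ P) ∖ P)) ∪ P^c) = {6,9,10,11}
5 ∈ (Q ∪ P) ∩ (((Q ∖ P) ∖ R)^c ∩ (R Δ P)) but 5 ∉ R ∪ ((R ∩ ((R ∪ P) ∖ P)) ∪ P^c), so the inclusion fails.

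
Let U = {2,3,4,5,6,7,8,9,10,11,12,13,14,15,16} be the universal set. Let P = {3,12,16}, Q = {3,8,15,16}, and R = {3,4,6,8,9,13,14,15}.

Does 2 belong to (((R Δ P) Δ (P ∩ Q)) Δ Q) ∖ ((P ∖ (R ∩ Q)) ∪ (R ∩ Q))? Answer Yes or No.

2 ∉ R and 2 ∉ P, so 2 ∉ R Δ P
2 ∉ P and 2 ∉ Q, so 2 ∉ P ∩ Q
2 ∉ (R Δ P) and 2 ∉ (P ∩ Q), so 2 ∉ (R Δ P) Δ (P ∩ Q)
2 ∉ ((R Δ P) Δ (P ∩ Q)) and 2 ∉ Q, so 2 ∉ ((R Δ P) Δ (P ∩ Q)) Δ Q
2 ∉ R and 2 ∉ Q, so 2 ∉ R ∩ Q
2 ∉ P and 2 ∉ (R ∩ Q), so 2 ∉ P ∖ (R ∩ Q)
2 ∉ R and 2 ∉ Q, so 2 ∉ R ∩ Q
2 ∉ (P ∖ (R ∩ Q)) and 2 ∉ (R ∩ Q), so 2 ∉ (P ∖ (R ∩ Q)) ∪ (R ∩ Q)
2 ∉ (((R Δ P) Δ (P ∩ Q)) Δ Q) and 2 ∉ ((P ∖ (R ∩ Q)) ∪ (R ∩ Q)), so 2 ∉ (((R Δ P) Δ (P ∩ Q)) Δ Q) ∖ ((P ∖ (R ∩ Q)) ∪ (R ∩ Q))

No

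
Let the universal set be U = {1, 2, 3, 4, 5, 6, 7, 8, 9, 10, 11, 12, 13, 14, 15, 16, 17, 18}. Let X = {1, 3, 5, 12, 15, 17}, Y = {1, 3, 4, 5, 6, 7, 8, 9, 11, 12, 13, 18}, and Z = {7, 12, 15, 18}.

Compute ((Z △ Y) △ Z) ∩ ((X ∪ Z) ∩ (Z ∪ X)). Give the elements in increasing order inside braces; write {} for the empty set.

Z △ Y = {1, 3, 4, 5, 6, 8, 9, 11, 13, 15}
(Z △ Y) △ Z = {1, 3, 4, 5, 6, 7, 8, 9, 11, 12, 13, 18}
X ∪ Z = {1, 3, 5, 7, 12, 15, 17, 18}
Z ∪ X = {1, 3, 5, 7, 12, 15, 17, 18}
(X ∪ Z) ∩ (Z ∪ X) = {1, 3, 5, 7, 12, 15, 17, 18}
((Z △ Y) △ Z) ∩ ((X ∪ Z) ∩ (Z ∪ X)) = {1, 3, 5, 7, 12, 18}

{1, 3, 5, 7, 12, 18}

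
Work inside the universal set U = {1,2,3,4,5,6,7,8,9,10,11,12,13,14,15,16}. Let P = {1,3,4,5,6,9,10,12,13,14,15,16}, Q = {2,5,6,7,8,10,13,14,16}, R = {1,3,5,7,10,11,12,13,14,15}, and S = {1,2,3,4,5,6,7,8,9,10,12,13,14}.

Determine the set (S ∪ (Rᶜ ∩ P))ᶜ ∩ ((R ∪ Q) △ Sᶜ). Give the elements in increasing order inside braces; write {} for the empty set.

Rᶜ = {2,4,6,8,9,16}
Rᶜ ∩ P = {4,6,9,16}
S ∪ (Rᶜ ∩ P) = {1,2,3,4,5,6,7,8,9,10,12,13,14,16}
(S ∪ (Rᶜ ∩ P))ᶜ = {11,15}
R ∪ Q = {1,2,3,5,6,7,8,10,11,12,13,14,15,16}
Sᶜ = {11,15,16}
(R ∪ Q) △ Sᶜ = {1,2,3,5,6,7,8,10,12,13,14}
(S ∪ (Rᶜ ∩ P))ᶜ ∩ ((R ∪ Q) △ Sᶜ) = {}

{}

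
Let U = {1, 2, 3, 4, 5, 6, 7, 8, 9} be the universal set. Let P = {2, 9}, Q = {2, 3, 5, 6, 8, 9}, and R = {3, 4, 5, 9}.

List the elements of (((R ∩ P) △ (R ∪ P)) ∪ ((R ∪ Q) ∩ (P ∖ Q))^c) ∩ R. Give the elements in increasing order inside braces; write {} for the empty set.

R ∩ P = {9}
R ∪ P = {2, 3, 4, 5, 9}
(R ∩ P) △ (R ∪ P) = {2, 3, 4, 5}
R ∪ Q = {2, 3, 4, 5, 6, 8, 9}
P ∖ Q = {}
(R ∪ Q) ∩ (P ∖ Q) = {}
((R ∪ Q) ∩ (P ∖ Q))^c = {1, 2, 3, 4, 5, 6, 7, 8, 9}
((R ∩ P) △ (R ∪ P)) ∪ ((R ∪ Q) ∩ (P ∖ Q))^c = {1, 2, 3, 4, 5, 6, 7, 8, 9}
(((R ∩ P) △ (R ∪ P)) ∪ ((R ∪ Q) ∩ (P ∖ Q))^c) ∩ R = {3, 4, 5, 9}

{3, 4, 5, 9}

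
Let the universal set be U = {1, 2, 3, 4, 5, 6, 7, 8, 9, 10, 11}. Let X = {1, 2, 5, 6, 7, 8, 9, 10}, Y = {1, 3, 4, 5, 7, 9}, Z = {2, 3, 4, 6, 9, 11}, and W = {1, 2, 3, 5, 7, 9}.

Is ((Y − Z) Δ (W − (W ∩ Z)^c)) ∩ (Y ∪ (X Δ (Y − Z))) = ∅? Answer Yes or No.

Y − Z = {1, 5, 7}
W ∩ Z = {2, 3, 9}
(W ∩ Z)^c = {1, 4, 5, 6, 7, 8, 10, 11}
W − (W ∩ Z)^c = {2, 3, 9}
(Y − Z) Δ (W − (W ∩ Z)^c) = {1, 2, 3, 5, 7, 9}
X Δ (Y − Z) = {2, 6, 8, 9, 10}
Y ∪ (X Δ (Y − Z)) = {1, 2, 3, 4, 5, 6, 7, 8, 9, 10}
1 lies in both, so they are not disjoint.

No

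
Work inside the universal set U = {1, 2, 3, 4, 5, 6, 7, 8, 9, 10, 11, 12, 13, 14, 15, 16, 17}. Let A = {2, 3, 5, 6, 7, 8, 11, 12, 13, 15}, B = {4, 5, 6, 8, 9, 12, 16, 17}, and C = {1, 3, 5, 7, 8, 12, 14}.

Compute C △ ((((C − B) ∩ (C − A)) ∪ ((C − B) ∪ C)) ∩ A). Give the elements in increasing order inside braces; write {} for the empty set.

{1, 14}

C − B = {1, 3, 7, 14}
C − A = {1, 14}
(C − B) ∩ (C − A) = {1, 14}
(C − B) ∪ C = {1, 3, 5, 7, 8, 12, 14}
((C − B) ∩ (C − A)) ∪ ((C − B) ∪ C) = {1, 3, 5, 7, 8, 12, 14}
(((C − B) ∩ (C − A)) ∪ ((C − B) ∪ C)) ∩ A = {3, 5, 7, 8, 12}
C △ ((((C − B) ∩ (C − A)) ∪ ((C − B) ∪ C)) ∩ A) = {1, 14}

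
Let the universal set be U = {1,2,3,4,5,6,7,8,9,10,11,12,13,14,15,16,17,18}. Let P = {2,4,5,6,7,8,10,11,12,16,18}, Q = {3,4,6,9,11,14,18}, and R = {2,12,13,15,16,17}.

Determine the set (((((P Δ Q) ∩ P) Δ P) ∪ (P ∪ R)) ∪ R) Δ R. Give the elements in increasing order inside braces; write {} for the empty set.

{4,5,6,7,8,10,11,18}

P Δ Q = {2,3,5,7,8,9,10,12,14,16}
(P Δ Q) ∩ P = {2,5,7,8,10,12,16}
((P Δ Q) ∩ P) Δ P = {4,6,11,18}
P ∪ R = {2,4,5,6,7,8,10,11,12,13,15,16,17,18}
(((P Δ Q) ∩ P) Δ P) ∪ (P ∪ R) = {2,4,5,6,7,8,10,11,12,13,15,16,17,18}
((((P Δ Q) ∩ P) Δ P) ∪ (P ∪ R)) ∪ R = {2,4,5,6,7,8,10,11,12,13,15,16,17,18}
(((((P Δ Q) ∩ P) Δ P) ∪ (P ∪ R)) ∪ R) Δ R = {4,5,6,7,8,10,11,18}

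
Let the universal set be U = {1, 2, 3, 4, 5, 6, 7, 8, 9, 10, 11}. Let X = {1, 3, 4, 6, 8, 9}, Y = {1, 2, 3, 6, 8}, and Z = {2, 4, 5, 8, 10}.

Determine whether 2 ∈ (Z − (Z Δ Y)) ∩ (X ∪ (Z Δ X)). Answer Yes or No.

2 ∈ Z and 2 ∈ Y, so 2 ∉ Z Δ Y
2 ∈ Z and 2 ∉ (Z Δ Y), so 2 ∈ Z − (Z Δ Y)
2 ∈ Z and 2 ∉ X, so 2 ∈ Z Δ X
2 ∉ X and 2 ∈ (Z Δ X), so 2 ∈ X ∪ (Z Δ X)
2 ∈ (Z − (Z Δ Y)) and 2 ∈ (X ∪ (Z Δ X)), so 2 ∈ (Z − (Z Δ Y)) ∩ (X ∪ (Z Δ X))

Yes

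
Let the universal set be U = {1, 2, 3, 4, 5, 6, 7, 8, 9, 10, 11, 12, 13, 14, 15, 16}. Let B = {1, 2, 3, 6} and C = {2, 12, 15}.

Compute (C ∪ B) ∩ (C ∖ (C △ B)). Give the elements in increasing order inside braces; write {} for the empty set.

C ∪ B = {1, 2, 3, 6, 12, 15}
C △ B = {1, 3, 6, 12, 15}
C ∖ (C △ B) = {2}
(C ∪ B) ∩ (C ∖ (C △ B)) = {2}

{2}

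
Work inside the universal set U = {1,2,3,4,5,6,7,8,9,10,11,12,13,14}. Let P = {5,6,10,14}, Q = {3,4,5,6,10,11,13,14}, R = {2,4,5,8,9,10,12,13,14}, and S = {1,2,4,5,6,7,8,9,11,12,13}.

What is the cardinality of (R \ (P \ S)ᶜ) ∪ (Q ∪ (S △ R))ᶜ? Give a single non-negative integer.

6

P \ S = {10,14}
(P \ S)ᶜ = {1,2,3,4,5,6,7,8,9,11,12,13}
R \ (P \ S)ᶜ = {10,14}
S △ R = {1,6,7,10,11,14}
Q ∪ (S △ R) = {1,3,4,5,6,7,10,11,13,14}
(Q ∪ (S △ R))ᶜ = {2,8,9,12}
(R \ (P \ S)ᶜ) ∪ (Q ∪ (S △ R))ᶜ = {2,8,9,10,12,14}
|(R \ (P \ S)ᶜ) ∪ (Q ∪ (S △ R))ᶜ| = 6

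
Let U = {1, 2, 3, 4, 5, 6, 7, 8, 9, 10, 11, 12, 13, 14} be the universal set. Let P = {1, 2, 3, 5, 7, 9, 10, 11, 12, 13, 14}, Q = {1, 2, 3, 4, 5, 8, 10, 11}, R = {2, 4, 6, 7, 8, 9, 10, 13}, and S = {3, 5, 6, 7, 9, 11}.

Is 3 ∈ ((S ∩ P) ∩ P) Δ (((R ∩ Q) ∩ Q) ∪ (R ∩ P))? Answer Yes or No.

Yes

3 ∈ S and 3 ∈ P, so 3 ∈ S ∩ P
3 ∈ (S ∩ P) and 3 ∈ P, so 3 ∈ (S ∩ P) ∩ P
3 ∉ R and 3 ∈ Q, so 3 ∉ R ∩ Q
3 ∉ (R ∩ Q) and 3 ∈ Q, so 3 ∉ (R ∩ Q) ∩ Q
3 ∉ R and 3 ∈ P, so 3 ∉ R ∩ P
3 ∉ ((R ∩ Q) ∩ Q) and 3 ∉ (R ∩ P), so 3 ∉ ((R ∩ Q) ∩ Q) ∪ (R ∩ P)
3 ∈ ((S ∩ P) ∩ P) and 3 ∉ (((R ∩ Q) ∩ Q) ∪ (R ∩ P)), so 3 ∈ ((S ∩ P) ∩ P) Δ (((R ∩ Q) ∩ Q) ∪ (R ∩ P))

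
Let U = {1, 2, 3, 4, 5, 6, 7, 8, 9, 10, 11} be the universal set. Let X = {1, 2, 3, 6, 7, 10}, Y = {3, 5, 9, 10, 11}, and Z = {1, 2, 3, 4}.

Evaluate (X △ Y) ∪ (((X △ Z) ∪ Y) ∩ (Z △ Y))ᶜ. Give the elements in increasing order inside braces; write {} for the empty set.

{1, 2, 3, 5, 6, 7, 8, 9, 11}

X △ Y = {1, 2, 5, 6, 7, 9, 11}
X △ Z = {4, 6, 7, 10}
(X △ Z) ∪ Y = {3, 4, 5, 6, 7, 9, 10, 11}
Z △ Y = {1, 2, 4, 5, 9, 10, 11}
((X △ Z) ∪ Y) ∩ (Z △ Y) = {4, 5, 9, 10, 11}
(((X △ Z) ∪ Y) ∩ (Z △ Y))ᶜ = {1, 2, 3, 6, 7, 8}
(X △ Y) ∪ (((X △ Z) ∪ Y) ∩ (Z △ Y))ᶜ = {1, 2, 3, 5, 6, 7, 8, 9, 11}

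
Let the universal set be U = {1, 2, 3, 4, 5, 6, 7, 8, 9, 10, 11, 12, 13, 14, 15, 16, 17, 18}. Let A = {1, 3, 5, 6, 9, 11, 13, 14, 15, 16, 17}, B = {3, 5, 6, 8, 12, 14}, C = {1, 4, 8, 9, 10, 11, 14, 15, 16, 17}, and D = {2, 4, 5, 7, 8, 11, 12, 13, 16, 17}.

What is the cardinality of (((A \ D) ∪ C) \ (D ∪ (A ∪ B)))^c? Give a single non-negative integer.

17

A \ D = {1, 3, 6, 9, 14, 15}
(A \ D) ∪ C = {1, 3, 4, 6, 8, 9, 10, 11, 14, 15, 16, 17}
A ∪ B = {1, 3, 5, 6, 8, 9, 11, 12, 13, 14, 15, 16, 17}
D ∪ (A ∪ B) = {1, 2, 3, 4, 5, 6, 7, 8, 9, 11, 12, 13, 14, 15, 16, 17}
((A \ D) ∪ C) \ (D ∪ (A ∪ B)) = {10}
(((A \ D) ∪ C) \ (D ∪ (A ∪ B)))^c = {1, 2, 3, 4, 5, 6, 7, 8, 9, 11, 12, 13, 14, 15, 16, 17, 18}
|(((A \ D) ∪ C) \ (D ∪ (A ∪ B)))^c| = 17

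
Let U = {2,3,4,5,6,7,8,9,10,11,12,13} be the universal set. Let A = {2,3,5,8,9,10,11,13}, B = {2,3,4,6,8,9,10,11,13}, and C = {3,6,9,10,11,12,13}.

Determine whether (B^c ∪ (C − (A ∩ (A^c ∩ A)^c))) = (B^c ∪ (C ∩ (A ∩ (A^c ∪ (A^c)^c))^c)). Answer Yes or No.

Yes

B^c = {5,7,12}
A^c = {4,6,7,12}
A^c ∩ A = {}
(A^c ∩ A)^c = {2,3,4,5,6,7,8,9,10,11,12,13}
A ∩ (A^c ∩ A)^c = {2,3,5,8,9,10,11,13}
C − (A ∩ (A^c ∩ A)^c) = {6,12}
B^c ∪ (C − (A ∩ (A^c ∩ A)^c)) = {5,6,7,12}
(A^c)^c = {2,3,5,8,9,10,11,13}
A^c ∪ (A^c)^c = {2,3,4,5,6,7,8,9,10,11,12,13}
A ∩ (A^c ∪ (A^c)^c) = {2,3,5,8,9,10,11,13}
(A ∩ (A^c ∪ (A^c)^c))^c = {4,6,7,12}
C ∩ (A ∩ (A^c ∪ (A^c)^c))^c = {6,12}
B^c ∪ (C ∩ (A ∩ (A^c ∪ (A^c)^c))^c) = {5,6,7,12}
Both equal {5,6,7,12}, so B^c ∪ (C − (A ∩ (A^c ∩ A)^c)) = B^c ∪ (C ∩ (A ∩ (A^c ∪ (A^c)^c))^c).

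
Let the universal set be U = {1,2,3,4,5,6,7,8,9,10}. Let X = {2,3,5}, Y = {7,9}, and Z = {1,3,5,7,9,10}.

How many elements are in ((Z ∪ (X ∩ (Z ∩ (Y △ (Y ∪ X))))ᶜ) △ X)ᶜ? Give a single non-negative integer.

3

Y ∪ X = {2,3,5,7,9}
Y △ (Y ∪ X) = {2,3,5}
Z ∩ (Y △ (Y ∪ X)) = {3,5}
X ∩ (Z ∩ (Y △ (Y ∪ X))) = {3,5}
(X ∩ (Z ∩ (Y △ (Y ∪ X))))ᶜ = {1,2,4,6,7,8,9,10}
Z ∪ (X ∩ (Z ∩ (Y △ (Y ∪ X))))ᶜ = {1,2,3,4,5,6,7,8,9,10}
(Z ∪ (X ∩ (Z ∩ (Y △ (Y ∪ X))))ᶜ) △ X = {1,4,6,7,8,9,10}
((Z ∪ (X ∩ (Z ∩ (Y △ (Y ∪ X))))ᶜ) △ X)ᶜ = {2,3,5}
|((Z ∪ (X ∩ (Z ∩ (Y △ (Y ∪ X))))ᶜ) △ X)ᶜ| = 3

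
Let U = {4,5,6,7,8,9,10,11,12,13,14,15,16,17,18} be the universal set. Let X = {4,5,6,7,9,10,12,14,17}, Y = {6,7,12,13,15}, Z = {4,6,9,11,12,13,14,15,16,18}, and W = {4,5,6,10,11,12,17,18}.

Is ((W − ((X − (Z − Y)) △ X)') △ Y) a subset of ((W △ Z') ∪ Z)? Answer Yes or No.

Z − Y = {4,9,11,14,16,18}
X − (Z − Y) = {5,6,7,10,12,17}
(X − (Z − Y)) △ X = {4,9,14}
((X − (Z − Y)) △ X)' = {5,6,7,8,10,11,12,13,15,16,17,18}
W − ((X − (Z − Y)) △ X)' = {4}
(W − ((X − (Z − Y)) △ X)') △ Y = {4,6,7,12,13,15}
Z' = {5,7,8,10,17}
W △ Z' = {4,6,7,8,11,12,18}
(W △ Z') ∪ Z = {4,6,7,8,9,11,12,13,14,15,16,18}
Every element of {4,6,7,12,13,15} is in {4,6,7,8,9,11,12,13,14,15,16,18}, so (W − ((X − (Z − Y)) △ X)') △ Y ⊆ (W △ Z') ∪ Z.

Yes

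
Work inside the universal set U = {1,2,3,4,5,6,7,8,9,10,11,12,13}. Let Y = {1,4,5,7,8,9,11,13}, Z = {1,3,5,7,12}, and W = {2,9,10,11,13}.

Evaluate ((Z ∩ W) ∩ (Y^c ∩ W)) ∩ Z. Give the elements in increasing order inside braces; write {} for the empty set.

Z ∩ W = {}
Y^c = {2,3,6,10,12}
Y^c ∩ W = {2,10}
(Z ∩ W) ∩ (Y^c ∩ W) = {}
((Z ∩ W) ∩ (Y^c ∩ W)) ∩ Z = {}

{}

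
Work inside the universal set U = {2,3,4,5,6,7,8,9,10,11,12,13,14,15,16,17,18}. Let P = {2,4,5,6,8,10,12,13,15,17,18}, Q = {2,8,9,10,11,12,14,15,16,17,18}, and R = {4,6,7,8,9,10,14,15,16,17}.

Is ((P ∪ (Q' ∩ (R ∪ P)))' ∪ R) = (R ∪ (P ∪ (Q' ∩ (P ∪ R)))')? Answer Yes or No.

Yes

Q' = {3,4,5,6,7,13}
R ∪ P = {2,4,5,6,7,8,9,10,12,13,14,15,16,17,18}
Q' ∩ (R ∪ P) = {4,5,6,7,13}
P ∪ (Q' ∩ (R ∪ P)) = {2,4,5,6,7,8,10,12,13,15,17,18}
(P ∪ (Q' ∩ (R ∪ P)))' = {3,9,11,14,16}
(P ∪ (Q' ∩ (R ∪ P)))' ∪ R = {3,4,6,7,8,9,10,11,14,15,16,17}
P ∪ R = {2,4,5,6,7,8,9,10,12,13,14,15,16,17,18}
Q' ∩ (P ∪ R) = {4,5,6,7,13}
P ∪ (Q' ∩ (P ∪ R)) = {2,4,5,6,7,8,10,12,13,15,17,18}
(P ∪ (Q' ∩ (P ∪ R)))' = {3,9,11,14,16}
R ∪ (P ∪ (Q' ∩ (P ∪ R)))' = {3,4,6,7,8,9,10,11,14,15,16,17}
Both equal {3,4,6,7,8,9,10,11,14,15,16,17}, so (P ∪ (Q' ∩ (R ∪ P)))' ∪ R = R ∪ (P ∪ (Q' ∩ (P ∪ R)))'.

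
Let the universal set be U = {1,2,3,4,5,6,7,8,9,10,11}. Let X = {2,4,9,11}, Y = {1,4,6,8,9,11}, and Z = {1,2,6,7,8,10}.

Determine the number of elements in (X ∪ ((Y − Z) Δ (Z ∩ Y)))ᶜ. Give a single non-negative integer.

Y − Z = {4,9,11}
Z ∩ Y = {1,6,8}
(Y − Z) Δ (Z ∩ Y) = {1,4,6,8,9,11}
X ∪ ((Y − Z) Δ (Z ∩ Y)) = {1,2,4,6,8,9,11}
(X ∪ ((Y − Z) Δ (Z ∩ Y)))ᶜ = {3,5,7,10}
|(X ∪ ((Y − Z) Δ (Z ∩ Y)))ᶜ| = 4

4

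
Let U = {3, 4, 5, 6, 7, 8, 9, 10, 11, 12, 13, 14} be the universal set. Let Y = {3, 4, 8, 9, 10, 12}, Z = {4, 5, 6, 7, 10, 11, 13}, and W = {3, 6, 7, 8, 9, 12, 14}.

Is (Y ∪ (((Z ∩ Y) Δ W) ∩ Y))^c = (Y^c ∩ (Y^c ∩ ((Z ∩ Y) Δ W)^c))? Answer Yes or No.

Z ∩ Y = {4, 10}
(Z ∩ Y) Δ W = {3, 4, 6, 7, 8, 9, 10, 12, 14}
((Z ∩ Y) Δ W) ∩ Y = {3, 4, 8, 9, 10, 12}
Y ∪ (((Z ∩ Y) Δ W) ∩ Y) = {3, 4, 8, 9, 10, 12}
(Y ∪ (((Z ∩ Y) Δ W) ∩ Y))^c = {5, 6, 7, 11, 13, 14}
Y^c = {5, 6, 7, 11, 13, 14}
((Z ∩ Y) Δ W)^c = {5, 11, 13}
Y^c ∩ ((Z ∩ Y) Δ W)^c = {5, 11, 13}
Y^c ∩ (Y^c ∩ ((Z ∩ Y) Δ W)^c) = {5, 11, 13}
6 ∈ (Y ∪ (((Z ∩ Y) Δ W) ∩ Y))^c but 6 ∉ Y^c ∩ (Y^c ∩ ((Z ∩ Y) Δ W)^c), so they differ.

No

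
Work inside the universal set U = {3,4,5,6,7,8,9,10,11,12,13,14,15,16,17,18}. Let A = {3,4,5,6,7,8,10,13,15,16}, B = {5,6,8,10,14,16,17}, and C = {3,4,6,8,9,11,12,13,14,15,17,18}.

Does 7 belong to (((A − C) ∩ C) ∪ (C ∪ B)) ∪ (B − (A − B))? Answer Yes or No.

7 ∈ A and 7 ∉ C, so 7 ∈ A − C
7 ∈ (A − C) and 7 ∉ C, so 7 ∉ (A − C) ∩ C
7 ∉ C and 7 ∉ B, so 7 ∉ C ∪ B
7 ∉ ((A − C) ∩ C) and 7 ∉ (C ∪ B), so 7 ∉ ((A − C) ∩ C) ∪ (C ∪ B)
7 ∈ A and 7 ∉ B, so 7 ∈ A − B
7 ∉ B and 7 ∈ (A − B), so 7 ∉ B − (A − B)
7 ∉ (((A − C) ∩ C) ∪ (C ∪ B)) and 7 ∉ (B − (A − B)), so 7 ∉ (((A − C) ∩ C) ∪ (C ∪ B)) ∪ (B − (A − B))

No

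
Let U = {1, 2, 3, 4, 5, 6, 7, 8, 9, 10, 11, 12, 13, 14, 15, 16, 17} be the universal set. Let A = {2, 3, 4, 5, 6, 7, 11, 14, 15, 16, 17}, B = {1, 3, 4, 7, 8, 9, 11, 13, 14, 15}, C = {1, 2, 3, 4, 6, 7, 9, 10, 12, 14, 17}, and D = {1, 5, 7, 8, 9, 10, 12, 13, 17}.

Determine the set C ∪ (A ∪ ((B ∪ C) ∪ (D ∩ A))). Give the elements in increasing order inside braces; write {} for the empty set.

{1, 2, 3, 4, 5, 6, 7, 8, 9, 10, 11, 12, 13, 14, 15, 16, 17}

B ∪ C = {1, 2, 3, 4, 6, 7, 8, 9, 10, 11, 12, 13, 14, 15, 17}
D ∩ A = {5, 7, 17}
(B ∪ C) ∪ (D ∩ A) = {1, 2, 3, 4, 5, 6, 7, 8, 9, 10, 11, 12, 13, 14, 15, 17}
A ∪ ((B ∪ C) ∪ (D ∩ A)) = {1, 2, 3, 4, 5, 6, 7, 8, 9, 10, 11, 12, 13, 14, 15, 16, 17}
C ∪ (A ∪ ((B ∪ C) ∪ (D ∩ A))) = {1, 2, 3, 4, 5, 6, 7, 8, 9, 10, 11, 12, 13, 14, 15, 16, 17}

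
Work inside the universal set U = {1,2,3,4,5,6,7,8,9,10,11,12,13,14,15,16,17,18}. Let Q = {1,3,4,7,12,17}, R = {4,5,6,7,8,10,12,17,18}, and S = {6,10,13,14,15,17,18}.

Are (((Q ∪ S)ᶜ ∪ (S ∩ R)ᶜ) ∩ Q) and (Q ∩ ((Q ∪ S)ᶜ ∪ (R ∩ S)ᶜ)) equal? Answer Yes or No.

Q ∪ S = {1,3,4,6,7,10,12,13,14,15,17,18}
(Q ∪ S)ᶜ = {2,5,8,9,11,16}
S ∩ R = {6,10,17,18}
(S ∩ R)ᶜ = {1,2,3,4,5,7,8,9,11,12,13,14,15,16}
(Q ∪ S)ᶜ ∪ (S ∩ R)ᶜ = {1,2,3,4,5,7,8,9,11,12,13,14,15,16}
((Q ∪ S)ᶜ ∪ (S ∩ R)ᶜ) ∩ Q = {1,3,4,7,12}
R ∩ S = {6,10,17,18}
(R ∩ S)ᶜ = {1,2,3,4,5,7,8,9,11,12,13,14,15,16}
(Q ∪ S)ᶜ ∪ (R ∩ S)ᶜ = {1,2,3,4,5,7,8,9,11,12,13,14,15,16}
Q ∩ ((Q ∪ S)ᶜ ∪ (R ∩ S)ᶜ) = {1,3,4,7,12}
Both equal {1,3,4,7,12}, so ((Q ∪ S)ᶜ ∪ (S ∩ R)ᶜ) ∩ Q = Q ∩ ((Q ∪ S)ᶜ ∪ (R ∩ S)ᶜ).

Yes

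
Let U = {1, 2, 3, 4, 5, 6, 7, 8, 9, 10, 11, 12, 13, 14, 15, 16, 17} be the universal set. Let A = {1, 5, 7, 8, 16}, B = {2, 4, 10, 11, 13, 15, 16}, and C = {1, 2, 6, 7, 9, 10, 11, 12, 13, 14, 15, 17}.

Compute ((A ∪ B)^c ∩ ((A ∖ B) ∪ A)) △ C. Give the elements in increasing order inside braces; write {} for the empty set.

{1, 2, 6, 7, 9, 10, 11, 12, 13, 14, 15, 17}

A ∪ B = {1, 2, 4, 5, 7, 8, 10, 11, 13, 15, 16}
(A ∪ B)^c = {3, 6, 9, 12, 14, 17}
A ∖ B = {1, 5, 7, 8}
(A ∖ B) ∪ A = {1, 5, 7, 8, 16}
(A ∪ B)^c ∩ ((A ∖ B) ∪ A) = {}
((A ∪ B)^c ∩ ((A ∖ B) ∪ A)) △ C = {1, 2, 6, 7, 9, 10, 11, 12, 13, 14, 15, 17}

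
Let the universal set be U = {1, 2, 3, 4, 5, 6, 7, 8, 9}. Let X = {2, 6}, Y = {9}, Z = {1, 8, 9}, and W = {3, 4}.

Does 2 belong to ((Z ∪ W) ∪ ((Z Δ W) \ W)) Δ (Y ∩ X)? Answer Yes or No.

2 ∉ Z and 2 ∉ W, so 2 ∉ Z ∪ W
2 ∉ Z and 2 ∉ W, so 2 ∉ Z Δ W
2 ∉ (Z Δ W) and 2 ∉ W, so 2 ∉ (Z Δ W) \ W
2 ∉ (Z ∪ W) and 2 ∉ ((Z Δ W) \ W), so 2 ∉ (Z ∪ W) ∪ ((Z Δ W) \ W)
2 ∉ Y and 2 ∈ X, so 2 ∉ Y ∩ X
2 ∉ ((Z ∪ W) ∪ ((Z Δ W) \ W)) and 2 ∉ (Y ∩ X), so 2 ∉ ((Z ∪ W) ∪ ((Z Δ W) \ W)) Δ (Y ∩ X)

No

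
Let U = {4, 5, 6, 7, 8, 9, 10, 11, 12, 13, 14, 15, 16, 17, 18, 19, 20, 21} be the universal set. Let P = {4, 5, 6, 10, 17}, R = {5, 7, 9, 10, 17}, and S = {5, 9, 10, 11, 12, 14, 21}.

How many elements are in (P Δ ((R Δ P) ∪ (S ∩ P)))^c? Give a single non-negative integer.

R Δ P = {4, 6, 7, 9}
S ∩ P = {5, 10}
(R Δ P) ∪ (S ∩ P) = {4, 5, 6, 7, 9, 10}
P Δ ((R Δ P) ∪ (S ∩ P)) = {7, 9, 17}
(P Δ ((R Δ P) ∪ (S ∩ P)))^c = {4, 5, 6, 8, 10, 11, 12, 13, 14, 15, 16, 18, 19, 20, 21}
|(P Δ ((R Δ P) ∪ (S ∩ P)))^c| = 15

15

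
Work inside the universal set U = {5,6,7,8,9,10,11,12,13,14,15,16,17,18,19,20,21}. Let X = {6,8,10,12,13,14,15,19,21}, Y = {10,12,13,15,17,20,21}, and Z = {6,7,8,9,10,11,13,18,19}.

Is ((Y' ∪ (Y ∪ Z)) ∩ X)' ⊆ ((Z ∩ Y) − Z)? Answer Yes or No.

Y' = {5,6,7,8,9,11,14,16,18,19}
Y ∪ Z = {6,7,8,9,10,11,12,13,15,17,18,19,20,21}
Y' ∪ (Y ∪ Z) = {5,6,7,8,9,10,11,12,13,14,15,16,17,18,19,20,21}
(Y' ∪ (Y ∪ Z)) ∩ X = {6,8,10,12,13,14,15,19,21}
((Y' ∪ (Y ∪ Z)) ∩ X)' = {5,7,9,11,16,17,18,20}
Z ∩ Y = {10,13}
(Z ∩ Y) − Z = {}
5 ∈ ((Y' ∪ (Y ∪ Z)) ∩ X)' but 5 ∉ (Z ∩ Y) − Z, so the inclusion fails.

No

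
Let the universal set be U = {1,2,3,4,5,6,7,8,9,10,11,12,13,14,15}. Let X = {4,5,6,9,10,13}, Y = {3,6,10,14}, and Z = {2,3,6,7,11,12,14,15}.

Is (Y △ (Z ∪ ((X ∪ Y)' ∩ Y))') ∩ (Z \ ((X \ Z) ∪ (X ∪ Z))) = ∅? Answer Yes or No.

X ∪ Y = {3,4,5,6,9,10,13,14}
(X ∪ Y)' = {1,2,7,8,11,12,15}
(X ∪ Y)' ∩ Y = {}
Z ∪ ((X ∪ Y)' ∩ Y) = {2,3,6,7,11,12,14,15}
(Z ∪ ((X ∪ Y)' ∩ Y))' = {1,4,5,8,9,10,13}
Y △ (Z ∪ ((X ∪ Y)' ∩ Y))' = {1,3,4,5,6,8,9,13,14}
X \ Z = {4,5,9,10,13}
X ∪ Z = {2,3,4,5,6,7,9,10,11,12,13,14,15}
(X \ Z) ∪ (X ∪ Z) = {2,3,4,5,6,7,9,10,11,12,13,14,15}
Z \ ((X \ Z) ∪ (X ∪ Z)) = {}
{1,3,4,5,6,8,9,13,14} and {} share no elements.

Yes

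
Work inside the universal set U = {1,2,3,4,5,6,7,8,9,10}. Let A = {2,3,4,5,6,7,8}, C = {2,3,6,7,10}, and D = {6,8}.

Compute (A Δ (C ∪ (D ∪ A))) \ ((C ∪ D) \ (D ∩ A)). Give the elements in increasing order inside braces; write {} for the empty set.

D ∪ A = {2,3,4,5,6,7,8}
C ∪ (D ∪ A) = {2,3,4,5,6,7,8,10}
A Δ (C ∪ (D ∪ A)) = {10}
C ∪ D = {2,3,6,7,8,10}
D ∩ A = {6,8}
(C ∪ D) \ (D ∩ A) = {2,3,7,10}
(A Δ (C ∪ (D ∪ A))) \ ((C ∪ D) \ (D ∩ A)) = {}

{}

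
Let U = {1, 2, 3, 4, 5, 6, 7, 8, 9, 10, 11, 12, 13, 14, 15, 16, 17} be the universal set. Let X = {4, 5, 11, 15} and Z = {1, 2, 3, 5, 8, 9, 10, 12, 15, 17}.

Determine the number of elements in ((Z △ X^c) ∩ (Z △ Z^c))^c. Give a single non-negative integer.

X^c = {1, 2, 3, 6, 7, 8, 9, 10, 12, 13, 14, 16, 17}
Z △ X^c = {5, 6, 7, 13, 14, 15, 16}
Z^c = {4, 6, 7, 11, 13, 14, 16}
Z △ Z^c = {1, 2, 3, 4, 5, 6, 7, 8, 9, 10, 11, 12, 13, 14, 15, 16, 17}
(Z △ X^c) ∩ (Z △ Z^c) = {5, 6, 7, 13, 14, 15, 16}
((Z △ X^c) ∩ (Z △ Z^c))^c = {1, 2, 3, 4, 8, 9, 10, 11, 12, 17}
|((Z △ X^c) ∩ (Z △ Z^c))^c| = 10

10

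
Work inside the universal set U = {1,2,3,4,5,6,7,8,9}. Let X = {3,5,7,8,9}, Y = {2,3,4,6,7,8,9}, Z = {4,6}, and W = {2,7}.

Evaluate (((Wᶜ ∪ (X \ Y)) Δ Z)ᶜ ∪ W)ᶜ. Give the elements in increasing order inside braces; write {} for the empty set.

{1,3,5,8,9}

Wᶜ = {1,3,4,5,6,8,9}
X \ Y = {5}
Wᶜ ∪ (X \ Y) = {1,3,4,5,6,8,9}
(Wᶜ ∪ (X \ Y)) Δ Z = {1,3,5,8,9}
((Wᶜ ∪ (X \ Y)) Δ Z)ᶜ = {2,4,6,7}
((Wᶜ ∪ (X \ Y)) Δ Z)ᶜ ∪ W = {2,4,6,7}
(((Wᶜ ∪ (X \ Y)) Δ Z)ᶜ ∪ W)ᶜ = {1,3,5,8,9}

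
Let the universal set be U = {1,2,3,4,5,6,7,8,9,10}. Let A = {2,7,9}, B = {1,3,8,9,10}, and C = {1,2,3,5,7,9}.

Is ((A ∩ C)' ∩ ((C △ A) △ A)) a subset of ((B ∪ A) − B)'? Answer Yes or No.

A ∩ C = {2,7,9}
(A ∩ C)' = {1,3,4,5,6,8,10}
C △ A = {1,3,5}
(C △ A) △ A = {1,2,3,5,7,9}
(A ∩ C)' ∩ ((C △ A) △ A) = {1,3,5}
B ∪ A = {1,2,3,7,8,9,10}
(B ∪ A) − B = {2,7}
((B ∪ A) − B)' = {1,3,4,5,6,8,9,10}
Every element of {1,3,5} is in {1,3,4,5,6,8,9,10}, so (A ∩ C)' ∩ ((C △ A) △ A) ⊆ ((B ∪ A) − B)'.

Yes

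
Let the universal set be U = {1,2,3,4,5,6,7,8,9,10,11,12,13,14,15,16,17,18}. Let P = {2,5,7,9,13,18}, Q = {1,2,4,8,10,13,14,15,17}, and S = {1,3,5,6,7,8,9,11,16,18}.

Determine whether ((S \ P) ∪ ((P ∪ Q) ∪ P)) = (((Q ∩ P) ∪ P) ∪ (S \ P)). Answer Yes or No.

No

S \ P = {1,3,6,8,11,16}
P ∪ Q = {1,2,4,5,7,8,9,10,13,14,15,17,18}
(P ∪ Q) ∪ P = {1,2,4,5,7,8,9,10,13,14,15,17,18}
(S \ P) ∪ ((P ∪ Q) ∪ P) = {1,2,3,4,5,6,7,8,9,10,11,13,14,15,16,17,18}
Q ∩ P = {2,13}
(Q ∩ P) ∪ P = {2,5,7,9,13,18}
((Q ∩ P) ∪ P) ∪ (S \ P) = {1,2,3,5,6,7,8,9,11,13,16,18}
4 ∈ (S \ P) ∪ ((P ∪ Q) ∪ P) but 4 ∉ ((Q ∩ P) ∪ P) ∪ (S \ P), so they differ.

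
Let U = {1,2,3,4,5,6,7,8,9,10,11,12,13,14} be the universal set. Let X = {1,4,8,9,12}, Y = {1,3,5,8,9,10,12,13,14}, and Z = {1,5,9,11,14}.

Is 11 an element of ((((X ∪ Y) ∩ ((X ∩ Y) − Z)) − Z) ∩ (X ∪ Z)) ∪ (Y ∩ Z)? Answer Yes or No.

11 ∉ X and 11 ∉ Y, so 11 ∉ X ∪ Y
11 ∉ X and 11 ∉ Y, so 11 ∉ X ∩ Y
11 ∉ (X ∩ Y) and 11 ∈ Z, so 11 ∉ (X ∩ Y) − Z
11 ∉ (X ∪ Y) and 11 ∉ ((X ∩ Y) − Z), so 11 ∉ (X ∪ Y) ∩ ((X ∩ Y) − Z)
11 ∉ ((X ∪ Y) ∩ ((X ∩ Y) − Z)) and 11 ∈ Z, so 11 ∉ ((X ∪ Y) ∩ ((X ∩ Y) − Z)) − Z
11 ∉ X and 11 ∈ Z, so 11 ∈ X ∪ Z
11 ∉ (((X ∪ Y) ∩ ((X ∩ Y) − Z)) − Z) and 11 ∈ (X ∪ Z), so 11 ∉ (((X ∪ Y) ∩ ((X ∩ Y) − Z)) − Z) ∩ (X ∪ Z)
11 ∉ Y and 11 ∈ Z, so 11 ∉ Y ∩ Z
11 ∉ ((((X ∪ Y) ∩ ((X ∩ Y) − Z)) − Z) ∩ (X ∪ Z)) and 11 ∉ (Y ∩ Z), so 11 ∉ ((((X ∪ Y) ∩ ((X ∩ Y) − Z)) − Z) ∩ (X ∪ Z)) ∪ (Y ∩ Z)

No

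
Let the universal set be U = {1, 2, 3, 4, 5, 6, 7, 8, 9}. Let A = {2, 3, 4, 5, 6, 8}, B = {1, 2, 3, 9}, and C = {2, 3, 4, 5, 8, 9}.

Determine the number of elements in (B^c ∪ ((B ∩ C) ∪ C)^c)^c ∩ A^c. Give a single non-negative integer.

B^c = {4, 5, 6, 7, 8}
B ∩ C = {2, 3, 9}
(B ∩ C) ∪ C = {2, 3, 4, 5, 8, 9}
((B ∩ C) ∪ C)^c = {1, 6, 7}
B^c ∪ ((B ∩ C) ∪ C)^c = {1, 4, 5, 6, 7, 8}
(B^c ∪ ((B ∩ C) ∪ C)^c)^c = {2, 3, 9}
A^c = {1, 7, 9}
(B^c ∪ ((B ∩ C) ∪ C)^c)^c ∩ A^c = {9}
|(B^c ∪ ((B ∩ C) ∪ C)^c)^c ∩ A^c| = 1

1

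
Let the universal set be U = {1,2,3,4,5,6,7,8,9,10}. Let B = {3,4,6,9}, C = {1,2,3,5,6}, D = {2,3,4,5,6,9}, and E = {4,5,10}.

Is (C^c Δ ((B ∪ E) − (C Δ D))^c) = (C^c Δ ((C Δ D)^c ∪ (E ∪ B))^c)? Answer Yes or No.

No

C^c = {4,7,8,9,10}
B ∪ E = {3,4,5,6,9,10}
C Δ D = {1,4,9}
(B ∪ E) − (C Δ D) = {3,5,6,10}
((B ∪ E) − (C Δ D))^c = {1,2,4,7,8,9}
C^c Δ ((B ∪ E) − (C Δ D))^c = {1,2,10}
(C Δ D)^c = {2,3,5,6,7,8,10}
E ∪ B = {3,4,5,6,9,10}
(C Δ D)^c ∪ (E ∪ B) = {2,3,4,5,6,7,8,9,10}
((C Δ D)^c ∪ (E ∪ B))^c = {1}
C^c Δ ((C Δ D)^c ∪ (E ∪ B))^c = {1,4,7,8,9,10}
2 ∈ C^c Δ ((B ∪ E) − (C Δ D))^c but 2 ∉ C^c Δ ((C Δ D)^c ∪ (E ∪ B))^c, so they differ.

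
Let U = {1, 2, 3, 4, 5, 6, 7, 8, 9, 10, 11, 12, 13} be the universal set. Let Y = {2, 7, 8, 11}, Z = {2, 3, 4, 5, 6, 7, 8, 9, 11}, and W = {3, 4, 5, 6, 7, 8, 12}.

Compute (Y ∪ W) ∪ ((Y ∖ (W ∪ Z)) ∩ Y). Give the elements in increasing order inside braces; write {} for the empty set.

Y ∪ W = {2, 3, 4, 5, 6, 7, 8, 11, 12}
W ∪ Z = {2, 3, 4, 5, 6, 7, 8, 9, 11, 12}
Y ∖ (W ∪ Z) = {}
(Y ∖ (W ∪ Z)) ∩ Y = {}
(Y ∪ W) ∪ ((Y ∖ (W ∪ Z)) ∩ Y) = {2, 3, 4, 5, 6, 7, 8, 11, 12}

{2, 3, 4, 5, 6, 7, 8, 11, 12}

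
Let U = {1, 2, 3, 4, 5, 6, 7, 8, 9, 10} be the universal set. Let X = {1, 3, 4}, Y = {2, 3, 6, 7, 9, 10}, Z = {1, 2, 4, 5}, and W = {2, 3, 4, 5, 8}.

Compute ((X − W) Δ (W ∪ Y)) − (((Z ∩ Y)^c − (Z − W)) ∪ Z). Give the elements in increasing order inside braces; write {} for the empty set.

X − W = {1}
W ∪ Y = {2, 3, 4, 5, 6, 7, 8, 9, 10}
(X − W) Δ (W ∪ Y) = {1, 2, 3, 4, 5, 6, 7, 8, 9, 10}
Z ∩ Y = {2}
(Z ∩ Y)^c = {1, 3, 4, 5, 6, 7, 8, 9, 10}
Z − W = {1}
(Z ∩ Y)^c − (Z − W) = {3, 4, 5, 6, 7, 8, 9, 10}
((Z ∩ Y)^c − (Z − W)) ∪ Z = {1, 2, 3, 4, 5, 6, 7, 8, 9, 10}
((X − W) Δ (W ∪ Y)) − (((Z ∩ Y)^c − (Z − W)) ∪ Z) = {}

{}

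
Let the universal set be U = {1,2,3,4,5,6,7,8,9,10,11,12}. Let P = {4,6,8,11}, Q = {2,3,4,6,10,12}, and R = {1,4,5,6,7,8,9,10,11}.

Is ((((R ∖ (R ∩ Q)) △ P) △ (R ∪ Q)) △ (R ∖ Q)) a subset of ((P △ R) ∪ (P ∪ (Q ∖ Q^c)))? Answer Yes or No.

Yes

R ∩ Q = {4,6,10}
R ∖ (R ∩ Q) = {1,5,7,8,9,11}
(R ∖ (R ∩ Q)) △ P = {1,4,5,6,7,9}
R ∪ Q = {1,2,3,4,5,6,7,8,9,10,11,12}
((R ∖ (R ∩ Q)) △ P) △ (R ∪ Q) = {2,3,8,10,11,12}
R ∖ Q = {1,5,7,8,9,11}
(((R ∖ (R ∩ Q)) △ P) △ (R ∪ Q)) △ (R ∖ Q) = {1,2,3,5,7,9,10,12}
P △ R = {1,5,7,9,10}
Q^c = {1,5,7,8,9,11}
Q ∖ Q^c = {2,3,4,6,10,12}
P ∪ (Q ∖ Q^c) = {2,3,4,6,8,10,11,12}
(P △ R) ∪ (P ∪ (Q ∖ Q^c)) = {1,2,3,4,5,6,7,8,9,10,11,12}
Every element of {1,2,3,5,7,9,10,12} is in {1,2,3,4,5,6,7,8,9,10,11,12}, so (((R ∖ (R ∩ Q)) △ P) △ (R ∪ Q)) △ (R ∖ Q) ⊆ (P △ R) ∪ (P ∪ (Q ∖ Q^c)).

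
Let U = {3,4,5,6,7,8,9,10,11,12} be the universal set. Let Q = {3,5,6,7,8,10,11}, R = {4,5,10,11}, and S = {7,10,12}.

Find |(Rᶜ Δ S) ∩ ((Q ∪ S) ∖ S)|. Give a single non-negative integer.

Rᶜ = {3,6,7,8,9,12}
Rᶜ Δ S = {3,6,8,9,10}
Q ∪ S = {3,5,6,7,8,10,11,12}
(Q ∪ S) ∖ S = {3,5,6,8,11}
(Rᶜ Δ S) ∩ ((Q ∪ S) ∖ S) = {3,6,8}
|(Rᶜ Δ S) ∩ ((Q ∪ S) ∖ S)| = 3

3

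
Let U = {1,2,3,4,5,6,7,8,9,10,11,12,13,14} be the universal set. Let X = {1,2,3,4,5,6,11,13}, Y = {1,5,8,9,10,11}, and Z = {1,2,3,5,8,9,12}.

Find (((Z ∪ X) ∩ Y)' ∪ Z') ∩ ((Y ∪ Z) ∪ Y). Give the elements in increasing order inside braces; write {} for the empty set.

{2,3,10,11,12}

Z ∪ X = {1,2,3,4,5,6,8,9,11,12,13}
(Z ∪ X) ∩ Y = {1,5,8,9,11}
((Z ∪ X) ∩ Y)' = {2,3,4,6,7,10,12,13,14}
Z' = {4,6,7,10,11,13,14}
((Z ∪ X) ∩ Y)' ∪ Z' = {2,3,4,6,7,10,11,12,13,14}
Y ∪ Z = {1,2,3,5,8,9,10,11,12}
(Y ∪ Z) ∪ Y = {1,2,3,5,8,9,10,11,12}
(((Z ∪ X) ∩ Y)' ∪ Z') ∩ ((Y ∪ Z) ∪ Y) = {2,3,10,11,12}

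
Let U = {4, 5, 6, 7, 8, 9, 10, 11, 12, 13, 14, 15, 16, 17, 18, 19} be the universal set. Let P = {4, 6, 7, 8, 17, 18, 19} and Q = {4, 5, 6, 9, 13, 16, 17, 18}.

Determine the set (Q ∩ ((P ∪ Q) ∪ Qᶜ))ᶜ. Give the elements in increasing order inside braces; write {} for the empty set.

{7, 8, 10, 11, 12, 14, 15, 19}

P ∪ Q = {4, 5, 6, 7, 8, 9, 13, 16, 17, 18, 19}
Qᶜ = {7, 8, 10, 11, 12, 14, 15, 19}
(P ∪ Q) ∪ Qᶜ = {4, 5, 6, 7, 8, 9, 10, 11, 12, 13, 14, 15, 16, 17, 18, 19}
Q ∩ ((P ∪ Q) ∪ Qᶜ) = {4, 5, 6, 9, 13, 16, 17, 18}
(Q ∩ ((P ∪ Q) ∪ Qᶜ))ᶜ = {7, 8, 10, 11, 12, 14, 15, 19}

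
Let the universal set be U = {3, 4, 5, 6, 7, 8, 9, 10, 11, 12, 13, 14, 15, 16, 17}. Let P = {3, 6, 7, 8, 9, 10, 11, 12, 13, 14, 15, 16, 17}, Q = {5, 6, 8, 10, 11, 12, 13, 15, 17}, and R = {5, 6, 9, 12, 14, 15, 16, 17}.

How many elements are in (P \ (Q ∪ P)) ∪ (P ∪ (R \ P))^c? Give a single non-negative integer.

1

Q ∪ P = {3, 5, 6, 7, 8, 9, 10, 11, 12, 13, 14, 15, 16, 17}
P \ (Q ∪ P) = {}
R \ P = {5}
P ∪ (R \ P) = {3, 5, 6, 7, 8, 9, 10, 11, 12, 13, 14, 15, 16, 17}
(P ∪ (R \ P))^c = {4}
(P \ (Q ∪ P)) ∪ (P ∪ (R \ P))^c = {4}
|(P \ (Q ∪ P)) ∪ (P ∪ (R \ P))^c| = 1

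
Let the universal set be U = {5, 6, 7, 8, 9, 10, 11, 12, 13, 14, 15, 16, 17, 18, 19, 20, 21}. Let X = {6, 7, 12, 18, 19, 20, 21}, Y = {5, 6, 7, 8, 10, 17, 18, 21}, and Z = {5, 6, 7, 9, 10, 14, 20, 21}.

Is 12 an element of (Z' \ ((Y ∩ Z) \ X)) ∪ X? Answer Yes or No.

Yes

12 ∉ Z, so 12 ∈ Z'
12 ∉ Y and 12 ∉ Z, so 12 ∉ Y ∩ Z
12 ∉ (Y ∩ Z) and 12 ∈ X, so 12 ∉ (Y ∩ Z) \ X
12 ∈ Z' and 12 ∉ ((Y ∩ Z) \ X), so 12 ∈ Z' \ ((Y ∩ Z) \ X)
12 ∈ (Z' \ ((Y ∩ Z) \ X)) and 12 ∈ X, so 12 ∈ (Z' \ ((Y ∩ Z) \ X)) ∪ X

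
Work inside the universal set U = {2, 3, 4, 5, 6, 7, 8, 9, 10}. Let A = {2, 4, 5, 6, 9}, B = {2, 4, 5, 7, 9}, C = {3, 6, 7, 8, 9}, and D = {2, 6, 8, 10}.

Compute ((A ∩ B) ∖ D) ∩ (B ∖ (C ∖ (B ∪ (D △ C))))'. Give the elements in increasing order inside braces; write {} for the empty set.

{}

A ∩ B = {2, 4, 5, 9}
(A ∩ B) ∖ D = {4, 5, 9}
D △ C = {2, 3, 7, 9, 10}
B ∪ (D △ C) = {2, 3, 4, 5, 7, 9, 10}
C ∖ (B ∪ (D △ C)) = {6, 8}
B ∖ (C ∖ (B ∪ (D △ C))) = {2, 4, 5, 7, 9}
(B ∖ (C ∖ (B ∪ (D △ C))))' = {3, 6, 8, 10}
((A ∩ B) ∖ D) ∩ (B ∖ (C ∖ (B ∪ (D △ C))))' = {}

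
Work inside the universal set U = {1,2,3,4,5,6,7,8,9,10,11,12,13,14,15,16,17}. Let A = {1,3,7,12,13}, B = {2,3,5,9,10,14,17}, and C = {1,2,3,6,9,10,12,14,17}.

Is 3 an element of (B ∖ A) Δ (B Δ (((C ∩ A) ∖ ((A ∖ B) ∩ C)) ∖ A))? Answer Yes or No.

3 ∈ B and 3 ∈ A, so 3 ∉ B ∖ A
3 ∈ C and 3 ∈ A, so 3 ∈ C ∩ A
3 ∈ A and 3 ∈ B, so 3 ∉ A ∖ B
3 ∉ (A ∖ B) and 3 ∈ C, so 3 ∉ (A ∖ B) ∩ C
3 ∈ (C ∩ A) and 3 ∉ ((A ∖ B) ∩ C), so 3 ∈ (C ∩ A) ∖ ((A ∖ B) ∩ C)
3 ∈ ((C ∩ A) ∖ ((A ∖ B) ∩ C)) and 3 ∈ A, so 3 ∉ ((C ∩ A) ∖ ((A ∖ B) ∩ C)) ∖ A
3 ∈ B and 3 ∉ (((C ∩ A) ∖ ((A ∖ B) ∩ C)) ∖ A), so 3 ∈ B Δ (((C ∩ A) ∖ ((A ∖ B) ∩ C)) ∖ A)
3 ∉ (B ∖ A) and 3 ∈ (B Δ (((C ∩ A) ∖ ((A ∖ B) ∩ C)) ∖ A)), so 3 ∈ (B ∖ A) Δ (B Δ (((C ∩ A) ∖ ((A ∖ B) ∩ C)) ∖ A))

Yes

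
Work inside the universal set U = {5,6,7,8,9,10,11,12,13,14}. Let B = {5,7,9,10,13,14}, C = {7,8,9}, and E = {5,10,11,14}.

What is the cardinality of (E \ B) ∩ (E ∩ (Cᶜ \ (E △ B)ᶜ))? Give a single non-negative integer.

E \ B = {11}
Cᶜ = {5,6,10,11,12,13,14}
E △ B = {7,9,11,13}
(E △ B)ᶜ = {5,6,8,10,12,14}
Cᶜ \ (E △ B)ᶜ = {11,13}
E ∩ (Cᶜ \ (E △ B)ᶜ) = {11}
(E \ B) ∩ (E ∩ (Cᶜ \ (E △ B)ᶜ)) = {11}
|(E \ B) ∩ (E ∩ (Cᶜ \ (E △ B)ᶜ))| = 1

1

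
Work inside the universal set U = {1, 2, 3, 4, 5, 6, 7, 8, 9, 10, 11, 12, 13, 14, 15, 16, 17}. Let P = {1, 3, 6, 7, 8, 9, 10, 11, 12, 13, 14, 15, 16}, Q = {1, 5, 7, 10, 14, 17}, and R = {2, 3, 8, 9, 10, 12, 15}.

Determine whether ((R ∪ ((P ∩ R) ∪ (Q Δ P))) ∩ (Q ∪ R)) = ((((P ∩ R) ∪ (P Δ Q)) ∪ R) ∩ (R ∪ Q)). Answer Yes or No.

Yes

P ∩ R = {3, 8, 9, 10, 12, 15}
Q Δ P = {3, 5, 6, 8, 9, 11, 12, 13, 15, 16, 17}
(P ∩ R) ∪ (Q Δ P) = {3, 5, 6, 8, 9, 10, 11, 12, 13, 15, 16, 17}
R ∪ ((P ∩ R) ∪ (Q Δ P)) = {2, 3, 5, 6, 8, 9, 10, 11, 12, 13, 15, 16, 17}
Q ∪ R = {1, 2, 3, 5, 7, 8, 9, 10, 12, 14, 15, 17}
(R ∪ ((P ∩ R) ∪ (Q Δ P))) ∩ (Q ∪ R) = {2, 3, 5, 8, 9, 10, 12, 15, 17}
P Δ Q = {3, 5, 6, 8, 9, 11, 12, 13, 15, 16, 17}
(P ∩ R) ∪ (P Δ Q) = {3, 5, 6, 8, 9, 10, 11, 12, 13, 15, 16, 17}
((P ∩ R) ∪ (P Δ Q)) ∪ R = {2, 3, 5, 6, 8, 9, 10, 11, 12, 13, 15, 16, 17}
R ∪ Q = {1, 2, 3, 5, 7, 8, 9, 10, 12, 14, 15, 17}
(((P ∩ R) ∪ (P Δ Q)) ∪ R) ∩ (R ∪ Q) = {2, 3, 5, 8, 9, 10, 12, 15, 17}
Both equal {2, 3, 5, 8, 9, 10, 12, 15, 17}, so (R ∪ ((P ∩ R) ∪ (Q Δ P))) ∩ (Q ∪ R) = (((P ∩ R) ∪ (P Δ Q)) ∪ R) ∩ (R ∪ Q).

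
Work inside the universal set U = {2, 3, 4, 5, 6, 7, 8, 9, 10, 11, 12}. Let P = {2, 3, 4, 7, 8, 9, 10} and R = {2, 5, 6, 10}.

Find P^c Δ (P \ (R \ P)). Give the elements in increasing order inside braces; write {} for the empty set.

P^c = {5, 6, 11, 12}
R \ P = {5, 6}
P \ (R \ P) = {2, 3, 4, 7, 8, 9, 10}
P^c Δ (P \ (R \ P)) = {2, 3, 4, 5, 6, 7, 8, 9, 10, 11, 12}

{2, 3, 4, 5, 6, 7, 8, 9, 10, 11, 12}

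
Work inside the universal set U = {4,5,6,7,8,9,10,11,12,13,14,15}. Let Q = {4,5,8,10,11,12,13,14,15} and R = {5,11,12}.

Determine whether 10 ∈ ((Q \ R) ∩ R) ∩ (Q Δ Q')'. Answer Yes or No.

10 ∈ Q and 10 ∉ R, so 10 ∈ Q \ R
10 ∈ (Q \ R) and 10 ∉ R, so 10 ∉ (Q \ R) ∩ R
10 ∈ Q, so 10 ∉ Q'
10 ∈ Q and 10 ∉ Q', so 10 ∈ Q Δ Q'
10 ∉ (Q Δ Q')' since 10 ∈ (Q Δ Q')
10 ∉ ((Q \ R) ∩ R) and 10 ∉ (Q Δ Q')', so 10 ∉ ((Q \ R) ∩ R) ∩ (Q Δ Q')'

No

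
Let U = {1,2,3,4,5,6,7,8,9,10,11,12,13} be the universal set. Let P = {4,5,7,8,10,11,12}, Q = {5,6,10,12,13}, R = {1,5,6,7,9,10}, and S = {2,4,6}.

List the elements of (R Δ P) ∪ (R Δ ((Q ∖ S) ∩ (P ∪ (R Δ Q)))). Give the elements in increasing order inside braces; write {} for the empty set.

{1,4,6,7,8,9,11,12,13}

R Δ P = {1,4,6,8,9,11,12}
Q ∖ S = {5,10,12,13}
R Δ Q = {1,7,9,12,13}
P ∪ (R Δ Q) = {1,4,5,7,8,9,10,11,12,13}
(Q ∖ S) ∩ (P ∪ (R Δ Q)) = {5,10,12,13}
R Δ ((Q ∖ S) ∩ (P ∪ (R Δ Q))) = {1,6,7,9,12,13}
(R Δ P) ∪ (R Δ ((Q ∖ S) ∩ (P ∪ (R Δ Q)))) = {1,4,6,7,8,9,11,12,13}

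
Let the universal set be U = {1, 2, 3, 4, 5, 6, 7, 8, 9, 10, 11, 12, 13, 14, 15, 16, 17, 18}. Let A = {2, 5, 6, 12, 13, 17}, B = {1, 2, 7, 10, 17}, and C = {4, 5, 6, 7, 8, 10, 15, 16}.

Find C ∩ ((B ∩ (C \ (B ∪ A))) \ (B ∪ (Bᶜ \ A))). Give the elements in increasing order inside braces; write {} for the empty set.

B ∪ A = {1, 2, 5, 6, 7, 10, 12, 13, 17}
C \ (B ∪ A) = {4, 8, 15, 16}
B ∩ (C \ (B ∪ A)) = {}
Bᶜ = {3, 4, 5, 6, 8, 9, 11, 12, 13, 14, 15, 16, 18}
Bᶜ \ A = {3, 4, 8, 9, 11, 14, 15, 16, 18}
B ∪ (Bᶜ \ A) = {1, 2, 3, 4, 7, 8, 9, 10, 11, 14, 15, 16, 17, 18}
(B ∩ (C \ (B ∪ A))) \ (B ∪ (Bᶜ \ A)) = {}
C ∩ ((B ∩ (C \ (B ∪ A))) \ (B ∪ (Bᶜ \ A))) = {}

{}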